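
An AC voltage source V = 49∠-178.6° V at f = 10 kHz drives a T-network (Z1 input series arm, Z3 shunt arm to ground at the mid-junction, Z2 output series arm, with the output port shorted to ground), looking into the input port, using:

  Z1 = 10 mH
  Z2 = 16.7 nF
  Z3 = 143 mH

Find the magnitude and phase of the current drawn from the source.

Step 1 — Angular frequency: ω = 2π·f = 2π·1e+04 = 6.283e+04 rad/s.
Step 2 — Component impedances:
  Z1: Z = jωL = j·6.283e+04·0.01 = 0 + j628.3 Ω
  Z2: Z = 1/(jωC) = -j/(ω·C) = 0 - j953 Ω
  Z3: Z = jωL = j·6.283e+04·0.143 = 0 + j8985 Ω
Step 3 — With the output port shorted to ground, the output series arm Z2 runs from the junction to ground; the shunt arm Z3 also runs from the junction to ground. They appear in parallel: Z3 || Z2 = 0 - j1066 Ω.
Step 4 — Series with input arm Z1: Z_in = Z1 + (Z3 || Z2) = 0 - j437.8 Ω = 437.8∠-90.0° Ω.
Step 5 — Source phasor: V = 49∠-178.6° V = -48.99 - j1.197 V.
Step 6 — Ohm's law: I = V / Z_total = (-48.99 - j1.197) / (0 - j437.8) = 0.002735 - j0.1119 A.
Step 7 — Convert to polar: |I| = 0.1119 A, ∠I = -88.6°.

I = 0.1119∠-88.6° A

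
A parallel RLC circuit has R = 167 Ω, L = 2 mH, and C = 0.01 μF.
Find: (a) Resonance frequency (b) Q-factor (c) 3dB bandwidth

Step 1 — Resonance: ω₀ = 1/√(LC) = 1/√(0.002·1e-08) = 2.236e+05 rad/s.
Step 2 — f₀ = ω₀/(2π) = 3.559e+04 Hz.
Step 3 — Parallel Q: Q = R/(ω₀L) = 167/(2.236e+05·0.002) = 0.3734.
Step 4 — Bandwidth: Δω = ω₀/Q = 5.988e+05 rad/s; BW = Δω/(2π) = 9.53e+04 Hz.

(a) f₀ = 3.559e+04 Hz  (b) Q = 0.3734  (c) BW = 9.53e+04 Hz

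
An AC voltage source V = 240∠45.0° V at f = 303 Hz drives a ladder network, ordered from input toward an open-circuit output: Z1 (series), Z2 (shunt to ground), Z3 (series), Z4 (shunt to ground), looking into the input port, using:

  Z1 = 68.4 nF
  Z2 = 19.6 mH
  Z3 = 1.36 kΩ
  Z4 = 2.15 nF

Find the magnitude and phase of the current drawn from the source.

Step 1 — Angular frequency: ω = 2π·f = 2π·303 = 1904 rad/s.
Step 2 — Component impedances:
  Z1: Z = 1/(jωC) = -j/(ω·C) = 0 - j7679 Ω
  Z2: Z = jωL = j·1904·0.0196 = 0 + j37.31 Ω
  Z3: Z = R = 1360 Ω
  Z4: Z = 1/(jωC) = -j/(ω·C) = 0 - j2.443e+05 Ω
Step 3 — Ladder network (open output): work backward from the far end, alternating series and parallel combinations. Z_in = 3.173e-05 - j7642 Ω = 7642∠-90.0° Ω.
Step 4 — Source phasor: V = 240∠45.0° V = 169.7 + j169.7 V.
Step 5 — Ohm's law: I = V / Z_total = (169.7 + j169.7) / (3.173e-05 - j7642) = -0.02221 + j0.02221 A.
Step 6 — Convert to polar: |I| = 0.03141 A, ∠I = 135.0°.

I = 0.03141∠135.0° A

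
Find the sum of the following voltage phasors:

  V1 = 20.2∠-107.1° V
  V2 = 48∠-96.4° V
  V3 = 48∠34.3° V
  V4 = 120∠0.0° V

Step 1 — Convert each phasor to rectangular form:
  V1 = 20.2·(cos(-107.1°) + j·sin(-107.1°)) = -5.94 - j19.31 V
  V2 = 48·(cos(-96.4°) + j·sin(-96.4°)) = -5.351 - j47.7 V
  V3 = 48·(cos(34.3°) + j·sin(34.3°)) = 39.65 + j27.05 V
  V4 = 120·(cos(0.0°) + j·sin(0.0°)) = 120 V
Step 2 — Sum components: V_total = 148.4 - j39.96 V.
Step 3 — Convert to polar: |V_total| = 153.6 V, ∠V_total = -15.1°.

V_total = 153.6∠-15.1° V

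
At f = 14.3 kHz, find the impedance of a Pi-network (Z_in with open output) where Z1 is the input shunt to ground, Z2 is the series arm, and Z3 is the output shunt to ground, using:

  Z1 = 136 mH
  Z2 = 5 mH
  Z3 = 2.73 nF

Step 1 — Angular frequency: ω = 2π·f = 2π·1.43e+04 = 8.985e+04 rad/s.
Step 2 — Component impedances:
  Z1: Z = jωL = j·8.985e+04·0.136 = 0 + j1.222e+04 Ω
  Z2: Z = jωL = j·8.985e+04·0.005 = 0 + j449.2 Ω
  Z3: Z = 1/(jωC) = -j/(ω·C) = 0 - j4077 Ω
Step 3 — With open output, the series arm Z2 and the output shunt Z3 appear in series to ground: Z2 + Z3 = 0 - j3628 Ω.
Step 4 — Parallel with input shunt Z1: Z_in = Z1 || (Z2 + Z3) = 0 - j5159 Ω = 5159∠-90.0° Ω.

Z = 0 - j5159 Ω = 5159∠-90.0° Ω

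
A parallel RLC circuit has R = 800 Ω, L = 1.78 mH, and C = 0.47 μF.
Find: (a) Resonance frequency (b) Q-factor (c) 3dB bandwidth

Step 1 — Resonance: ω₀ = 1/√(LC) = 1/√(0.00178·4.7e-07) = 3.457e+04 rad/s.
Step 2 — f₀ = ω₀/(2π) = 5503 Hz.
Step 3 — Parallel Q: Q = R/(ω₀L) = 800/(3.457e+04·0.00178) = 13.
Step 4 — Bandwidth: Δω = ω₀/Q = 2660 rad/s; BW = Δω/(2π) = 423.3 Hz.

(a) f₀ = 5503 Hz  (b) Q = 13  (c) BW = 423.3 Hz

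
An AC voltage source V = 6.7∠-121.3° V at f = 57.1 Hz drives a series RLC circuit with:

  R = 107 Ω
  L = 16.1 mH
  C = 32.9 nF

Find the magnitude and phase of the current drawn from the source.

Step 1 — Angular frequency: ω = 2π·f = 2π·57.1 = 358.8 rad/s.
Step 2 — Component impedances:
  R: Z = R = 107 Ω
  L: Z = jωL = j·358.8·0.0161 = 0 + j5.776 Ω
  C: Z = 1/(jωC) = -j/(ω·C) = 0 - j8.472e+04 Ω
Step 3 — Series combination: Z_total = R + L + C = 107 - j8.471e+04 Ω = 8.471e+04∠-89.9° Ω.
Step 4 — Source phasor: V = 6.7∠-121.3° V = -3.481 - j5.725 V.
Step 5 — Ohm's law: I = V / Z_total = (-3.481 - j5.725) / (107 - j8.471e+04) = 6.753e-05 - j4.117e-05 A.
Step 6 — Convert to polar: |I| = 7.909e-05 A, ∠I = -31.4°.

I = 7.909e-05∠-31.4° A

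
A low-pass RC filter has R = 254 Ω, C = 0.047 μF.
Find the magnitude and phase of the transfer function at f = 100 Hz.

Step 1 — Angular frequency: ω = 2π·100 = 628.3 rad/s.
Step 2 — Transfer function: H(jω) = 1/(1 + jωRC).
Step 3 — Denominator: 1 + jωRC = 1 + j·628.3·254·4.7e-08 = 1 + j0.007501.
Step 4 — H = 0.9999 - j0.0075.
Step 5 — Magnitude: |H| = 1 (-0.0 dB); phase: φ = -0.4°.

|H| = 1 (-0.0 dB), φ = -0.4°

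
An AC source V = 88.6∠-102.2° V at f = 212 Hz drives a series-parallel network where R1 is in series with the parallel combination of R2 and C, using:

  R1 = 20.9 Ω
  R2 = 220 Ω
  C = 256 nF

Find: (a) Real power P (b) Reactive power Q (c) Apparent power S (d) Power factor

Step 1 — Angular frequency: ω = 2π·f = 2π·212 = 1332 rad/s.
Step 2 — Component impedances:
  R1: Z = R = 20.9 Ω
  R2: Z = R = 220 Ω
  C: Z = 1/(jωC) = -j/(ω·C) = 0 - j2933 Ω
Step 3 — Parallel branch: R2 || C = 1/(1/R2 + 1/C) = 218.8 - j16.41 Ω.
Step 4 — Series with R1: Z_total = R1 + (R2 || C) = 239.7 - j16.41 Ω = 240.2∠-3.9° Ω.
Step 5 — Source phasor: V = 88.6∠-102.2° V = -18.72 - j86.6 V.
Step 6 — Current: I = V / Z = -0.05313 - j0.365 A = 0.3688∠-98.3° A.
Step 7 — Complex power: S = V·I* = 32.6 - j2.232 VA.
Step 8 — Real power: P = Re(S) = 32.6 W.
Step 9 — Reactive power: Q = Im(S) = -2.232 VAR.
Step 10 — Apparent power: |S| = 32.68 VA.
Step 11 — Power factor: PF = P/|S| = 0.9977 (leading).

(a) P = 32.6 W  (b) Q = -2.232 VAR  (c) S = 32.68 VA  (d) PF = 0.9977 (leading)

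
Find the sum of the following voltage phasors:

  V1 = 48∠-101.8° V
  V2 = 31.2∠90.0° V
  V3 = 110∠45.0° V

Step 1 — Convert each phasor to rectangular form:
  V1 = 48·(cos(-101.8°) + j·sin(-101.8°)) = -9.816 - j46.99 V
  V2 = 31.2·(cos(90.0°) + j·sin(90.0°)) = 0 + j31.2 V
  V3 = 110·(cos(45.0°) + j·sin(45.0°)) = 77.78 + j77.78 V
Step 2 — Sum components: V_total = 67.97 + j62 V.
Step 3 — Convert to polar: |V_total| = 91.99 V, ∠V_total = 42.4°.

V_total = 91.99∠42.4° V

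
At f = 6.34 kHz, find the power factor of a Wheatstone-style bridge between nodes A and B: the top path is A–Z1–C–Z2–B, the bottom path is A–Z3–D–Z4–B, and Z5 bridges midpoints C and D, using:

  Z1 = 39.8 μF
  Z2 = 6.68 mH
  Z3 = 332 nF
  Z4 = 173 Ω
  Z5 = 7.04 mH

Step 1 — Angular frequency: ω = 2π·f = 2π·6340 = 3.984e+04 rad/s.
Step 2 — Component impedances:
  Z1: Z = 1/(jωC) = -j/(ω·C) = 0 - j0.6307 Ω
  Z2: Z = jωL = j·3.984e+04·0.00668 = 0 + j266.1 Ω
  Z3: Z = 1/(jωC) = -j/(ω·C) = 0 - j75.61 Ω
  Z4: Z = R = 173 Ω
  Z5: Z = jωL = j·3.984e+04·0.00704 = 0 + j280.4 Ω
Step 3 — Bridge requires nodal analysis (the Z5 bridge couples midpoints C and D, so the two paths cannot be reduced to a simple series/parallel combination). Setting node B to ground and injecting 1 A at node A, the 3-node admittance system at A, C, D solves to V_A = Z_AB = 217.4 + j62.64 Ω = 226.3∠16.1° Ω.
Step 4 — Power factor: PF = cos(φ) = Re(Z)/|Z| = 217.42/226.27 = 0.9609.
Step 5 — Type: Im(Z) = 62.64 ⇒ lagging (phase φ = 16.1°).

PF = 0.9609 (lagging, φ = 16.1°)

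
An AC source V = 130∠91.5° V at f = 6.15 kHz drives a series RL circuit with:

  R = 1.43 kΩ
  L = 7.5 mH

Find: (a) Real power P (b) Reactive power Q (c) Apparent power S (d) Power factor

Step 1 — Angular frequency: ω = 2π·f = 2π·6150 = 3.864e+04 rad/s.
Step 2 — Component impedances:
  R: Z = R = 1430 Ω
  L: Z = jωL = j·3.864e+04·0.0075 = 0 + j289.8 Ω
Step 3 — Series combination: Z_total = R + L = 1430 + j289.8 Ω = 1459∠11.5° Ω.
Step 4 — Source phasor: V = 130∠91.5° V = -3.403 + j130 V.
Step 5 — Current: I = V / Z = 0.01541 + j0.08776 A = 0.0891∠80.0° A.
Step 6 — Complex power: S = V·I* = 11.35 + j2.301 VA.
Step 7 — Real power: P = Re(S) = 11.35 W.
Step 8 — Reactive power: Q = Im(S) = 2.301 VAR.
Step 9 — Apparent power: |S| = 11.58 VA.
Step 10 — Power factor: PF = P/|S| = 0.9801 (lagging).

(a) P = 11.35 W  (b) Q = 2.301 VAR  (c) S = 11.58 VA  (d) PF = 0.9801 (lagging)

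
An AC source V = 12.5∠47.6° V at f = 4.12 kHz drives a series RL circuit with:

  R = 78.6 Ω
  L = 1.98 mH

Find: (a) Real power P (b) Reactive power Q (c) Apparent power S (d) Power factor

Step 1 — Angular frequency: ω = 2π·f = 2π·4120 = 2.589e+04 rad/s.
Step 2 — Component impedances:
  R: Z = R = 78.6 Ω
  L: Z = jωL = j·2.589e+04·0.00198 = 0 + j51.26 Ω
Step 3 — Series combination: Z_total = R + L = 78.6 + j51.26 Ω = 93.84∠33.1° Ω.
Step 4 — Source phasor: V = 12.5∠47.6° V = 8.429 + j9.231 V.
Step 5 — Current: I = V / Z = 0.129 + j0.03333 A = 0.1332∠14.5° A.
Step 6 — Complex power: S = V·I* = 1.395 + j0.9096 VA.
Step 7 — Real power: P = Re(S) = 1.395 W.
Step 8 — Reactive power: Q = Im(S) = 0.9096 VAR.
Step 9 — Apparent power: |S| = 1.665 VA.
Step 10 — Power factor: PF = P/|S| = 0.8376 (lagging).

(a) P = 1.395 W  (b) Q = 0.9096 VAR  (c) S = 1.665 VA  (d) PF = 0.8376 (lagging)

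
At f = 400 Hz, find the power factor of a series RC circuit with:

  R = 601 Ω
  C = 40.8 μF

Step 1 — Angular frequency: ω = 2π·f = 2π·400 = 2513 rad/s.
Step 2 — Component impedances:
  R: Z = R = 601 Ω
  C: Z = 1/(jωC) = -j/(ω·C) = 0 - j9.752 Ω
Step 3 — Series combination: Z_total = R + C = 601 - j9.752 Ω = 601.1∠-0.9° Ω.
Step 4 — Power factor: PF = cos(φ) = Re(Z)/|Z| = 601/601.08 = 0.9999.
Step 5 — Type: Im(Z) = -9.752 ⇒ leading (phase φ = -0.9°).

PF = 0.9999 (leading, φ = -0.9°)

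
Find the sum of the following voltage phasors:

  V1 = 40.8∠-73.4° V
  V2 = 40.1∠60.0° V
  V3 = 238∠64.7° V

Step 1 — Convert each phasor to rectangular form:
  V1 = 40.8·(cos(-73.4°) + j·sin(-73.4°)) = 11.66 - j39.1 V
  V2 = 40.1·(cos(60.0°) + j·sin(60.0°)) = 20.05 + j34.73 V
  V3 = 238·(cos(64.7°) + j·sin(64.7°)) = 101.7 + j215.2 V
Step 2 — Sum components: V_total = 133.4 + j210.8 V.
Step 3 — Convert to polar: |V_total| = 249.5 V, ∠V_total = 57.7°.

V_total = 249.5∠57.7° V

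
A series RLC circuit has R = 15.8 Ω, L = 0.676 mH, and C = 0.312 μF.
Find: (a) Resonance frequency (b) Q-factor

Step 1 — Resonance condition Im(Z)=0 gives ω₀ = 1/√(LC).
Step 2 — ω₀ = 1/√(0.000676·3.12e-07) = 6.886e+04 rad/s.
Step 3 — f₀ = ω₀/(2π) = 1.096e+04 Hz.
Step 4 — Series Q: Q = ω₀L/R = 6.886e+04·0.000676/15.8 = 2.946.

(a) f₀ = 1.096e+04 Hz  (b) Q = 2.946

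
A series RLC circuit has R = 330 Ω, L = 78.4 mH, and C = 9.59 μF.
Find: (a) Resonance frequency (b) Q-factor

Step 1 — Resonance condition Im(Z)=0 gives ω₀ = 1/√(LC).
Step 2 — ω₀ = 1/√(0.0784·9.59e-06) = 1153 rad/s.
Step 3 — f₀ = ω₀/(2π) = 183.5 Hz.
Step 4 — Series Q: Q = ω₀L/R = 1153·0.0784/330 = 0.274.

(a) f₀ = 183.5 Hz  (b) Q = 0.274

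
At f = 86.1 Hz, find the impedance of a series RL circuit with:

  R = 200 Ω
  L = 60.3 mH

Step 1 — Angular frequency: ω = 2π·f = 2π·86.1 = 541 rad/s.
Step 2 — Component impedances:
  R: Z = R = 200 Ω
  L: Z = jωL = j·541·0.0603 = 0 + j32.62 Ω
Step 3 — Series combination: Z_total = R + L = 200 + j32.62 Ω = 202.6∠9.3° Ω.

Z = 200 + j32.62 Ω = 202.6∠9.3° Ω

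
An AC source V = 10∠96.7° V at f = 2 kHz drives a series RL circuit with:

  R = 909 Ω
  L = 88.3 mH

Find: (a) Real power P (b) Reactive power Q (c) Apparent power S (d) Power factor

Step 1 — Angular frequency: ω = 2π·f = 2π·2000 = 1.257e+04 rad/s.
Step 2 — Component impedances:
  R: Z = R = 909 Ω
  L: Z = jωL = j·1.257e+04·0.0883 = 0 + j1110 Ω
Step 3 — Series combination: Z_total = R + L = 909 + j1110 Ω = 1434∠50.7° Ω.
Step 4 — Source phasor: V = 10∠96.7° V = -1.167 + j9.932 V.
Step 5 — Current: I = V / Z = 0.004841 + j0.005017 A = 0.006972∠46.0° A.
Step 6 — Complex power: S = V·I* = 0.04418 + j0.05393 VA.
Step 7 — Real power: P = Re(S) = 0.04418 W.
Step 8 — Reactive power: Q = Im(S) = 0.05393 VAR.
Step 9 — Apparent power: |S| = 0.06972 VA.
Step 10 — Power factor: PF = P/|S| = 0.6337 (lagging).

(a) P = 0.04418 W  (b) Q = 0.05393 VAR  (c) S = 0.06972 VA  (d) PF = 0.6337 (lagging)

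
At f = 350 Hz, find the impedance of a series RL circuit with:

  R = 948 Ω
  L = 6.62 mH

Step 1 — Angular frequency: ω = 2π·f = 2π·350 = 2199 rad/s.
Step 2 — Component impedances:
  R: Z = R = 948 Ω
  L: Z = jωL = j·2199·0.00662 = 0 + j14.56 Ω
Step 3 — Series combination: Z_total = R + L = 948 + j14.56 Ω = 948.1∠0.9° Ω.

Z = 948 + j14.56 Ω = 948.1∠0.9° Ω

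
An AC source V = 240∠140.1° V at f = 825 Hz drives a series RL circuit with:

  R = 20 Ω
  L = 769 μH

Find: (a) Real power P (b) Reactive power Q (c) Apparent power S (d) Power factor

Step 1 — Angular frequency: ω = 2π·f = 2π·825 = 5184 rad/s.
Step 2 — Component impedances:
  R: Z = R = 20 Ω
  L: Z = jωL = j·5184·0.000769 = 0 + j3.986 Ω
Step 3 — Series combination: Z_total = R + L = 20 + j3.986 Ω = 20.39∠11.3° Ω.
Step 4 — Source phasor: V = 240∠140.1° V = -184.1 + j153.9 V.
Step 5 — Current: I = V / Z = -7.379 + j9.168 A = 11.77∠128.8° A.
Step 6 — Complex power: S = V·I* = 2770 + j552.1 VA.
Step 7 — Real power: P = Re(S) = 2770 W.
Step 8 — Reactive power: Q = Im(S) = 552.1 VAR.
Step 9 — Apparent power: |S| = 2824 VA.
Step 10 — Power factor: PF = P/|S| = 0.9807 (lagging).

(a) P = 2770 W  (b) Q = 552.1 VAR  (c) S = 2824 VA  (d) PF = 0.9807 (lagging)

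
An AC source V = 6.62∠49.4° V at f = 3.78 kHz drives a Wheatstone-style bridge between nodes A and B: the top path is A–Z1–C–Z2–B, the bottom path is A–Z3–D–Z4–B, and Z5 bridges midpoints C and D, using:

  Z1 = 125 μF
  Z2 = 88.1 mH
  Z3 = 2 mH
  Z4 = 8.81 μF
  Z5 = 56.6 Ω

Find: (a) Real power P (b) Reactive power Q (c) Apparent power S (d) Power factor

Step 1 — Angular frequency: ω = 2π·f = 2π·3780 = 2.375e+04 rad/s.
Step 2 — Component impedances:
  Z1: Z = 1/(jωC) = -j/(ω·C) = 0 - j0.3368 Ω
  Z2: Z = jωL = j·2.375e+04·0.0881 = 0 + j2092 Ω
  Z3: Z = jωL = j·2.375e+04·0.002 = 0 + j47.5 Ω
  Z4: Z = 1/(jωC) = -j/(ω·C) = 0 - j4.779 Ω
  Z5: Z = R = 56.6 Ω
Step 3 — Bridge requires nodal analysis (the Z5 bridge couples midpoints C and D, so the two paths cannot be reduced to a simple series/parallel combination). Setting node B to ground and injecting 1 A at node A, the 3-node admittance system at A, C, D solves to V_A = Z_AB = 23.01 + j23.11 Ω = 32.62∠45.1° Ω.
Step 4 — Source phasor: V = 6.62∠49.4° V = 4.308 + j5.026 V.
Step 5 — Current: I = V / Z = 0.2024 + j0.01514 A = 0.203∠4.3° A.
Step 6 — Complex power: S = V·I* = 0.948 + j0.9521 VA.
Step 7 — Real power: P = Re(S) = 0.948 W.
Step 8 — Reactive power: Q = Im(S) = 0.9521 VAR.
Step 9 — Apparent power: |S| = 1.344 VA.
Step 10 — Power factor: PF = P/|S| = 0.7056 (lagging).

(a) P = 0.948 W  (b) Q = 0.9521 VAR  (c) S = 1.344 VA  (d) PF = 0.7056 (lagging)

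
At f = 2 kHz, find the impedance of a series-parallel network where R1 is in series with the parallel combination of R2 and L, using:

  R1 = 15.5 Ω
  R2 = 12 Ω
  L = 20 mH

Step 1 — Angular frequency: ω = 2π·f = 2π·2000 = 1.257e+04 rad/s.
Step 2 — Component impedances:
  R1: Z = R = 15.5 Ω
  R2: Z = R = 12 Ω
  L: Z = jωL = j·1.257e+04·0.02 = 0 + j251.3 Ω
Step 3 — Parallel branch: R2 || L = 1/(1/R2 + 1/L) = 11.97 + j0.5717 Ω.
Step 4 — Series with R1: Z_total = R1 + (R2 || L) = 27.47 + j0.5717 Ω = 27.48∠1.2° Ω.

Z = 27.47 + j0.5717 Ω = 27.48∠1.2° Ω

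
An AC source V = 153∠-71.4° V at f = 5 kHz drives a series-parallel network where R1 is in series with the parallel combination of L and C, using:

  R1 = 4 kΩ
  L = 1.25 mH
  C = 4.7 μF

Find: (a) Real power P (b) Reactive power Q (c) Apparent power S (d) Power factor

Step 1 — Angular frequency: ω = 2π·f = 2π·5000 = 3.142e+04 rad/s.
Step 2 — Component impedances:
  R1: Z = R = 4000 Ω
  L: Z = jωL = j·3.142e+04·0.00125 = 0 + j39.27 Ω
  C: Z = 1/(jωC) = -j/(ω·C) = 0 - j6.773 Ω
Step 3 — Parallel branch: L || C = 1/(1/L + 1/C) = 0 - j8.184 Ω.
Step 4 — Series with R1: Z_total = R1 + (L || C) = 4000 - j8.184 Ω = 4000∠-0.1° Ω.
Step 5 — Source phasor: V = 153∠-71.4° V = 48.8 - j145 V.
Step 6 — Current: I = V / Z = 0.01227 - j0.03623 A = 0.03825∠-71.3° A.
Step 7 — Complex power: S = V·I* = 5.852 - j0.01197 VA.
Step 8 — Real power: P = Re(S) = 5.852 W.
Step 9 — Reactive power: Q = Im(S) = -0.01197 VAR.
Step 10 — Apparent power: |S| = 5.852 VA.
Step 11 — Power factor: PF = P/|S| = 1 (leading).

(a) P = 5.852 W  (b) Q = -0.01197 VAR  (c) S = 5.852 VA  (d) PF = 1 (leading)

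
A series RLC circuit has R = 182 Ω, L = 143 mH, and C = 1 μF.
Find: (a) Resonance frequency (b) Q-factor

Step 1 — Resonance condition Im(Z)=0 gives ω₀ = 1/√(LC).
Step 2 — ω₀ = 1/√(0.143·1e-06) = 2644 rad/s.
Step 3 — f₀ = ω₀/(2π) = 420.9 Hz.
Step 4 — Series Q: Q = ω₀L/R = 2644·0.143/182 = 2.078.

(a) f₀ = 420.9 Hz  (b) Q = 2.078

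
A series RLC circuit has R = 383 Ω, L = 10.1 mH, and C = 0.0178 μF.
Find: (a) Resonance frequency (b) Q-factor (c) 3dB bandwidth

Step 1 — Resonance condition Im(Z)=0 gives ω₀ = 1/√(LC).
Step 2 — ω₀ = 1/√(0.0101·1.78e-08) = 7.458e+04 rad/s.
Step 3 — f₀ = ω₀/(2π) = 1.187e+04 Hz.
Step 4 — Series Q: Q = ω₀L/R = 7.458e+04·0.0101/383 = 1.967.
Step 5 — 3dB bandwidth: Δω = ω₀/Q = 3.792e+04 rad/s; BW = Δω/(2π) = 6035 Hz.

(a) f₀ = 1.187e+04 Hz  (b) Q = 1.967  (c) BW = 6035 Hz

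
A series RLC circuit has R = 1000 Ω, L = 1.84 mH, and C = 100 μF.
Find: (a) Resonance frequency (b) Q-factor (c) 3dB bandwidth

Step 1 — Resonance condition Im(Z)=0 gives ω₀ = 1/√(LC).
Step 2 — ω₀ = 1/√(0.00184·0.0001) = 2331 rad/s.
Step 3 — f₀ = ω₀/(2π) = 371 Hz.
Step 4 — Series Q: Q = ω₀L/R = 2331·0.00184/1000 = 0.00429.
Step 5 — 3dB bandwidth: Δω = ω₀/Q = 5.435e+05 rad/s; BW = Δω/(2π) = 8.65e+04 Hz.

(a) f₀ = 371 Hz  (b) Q = 0.00429  (c) BW = 8.65e+04 Hz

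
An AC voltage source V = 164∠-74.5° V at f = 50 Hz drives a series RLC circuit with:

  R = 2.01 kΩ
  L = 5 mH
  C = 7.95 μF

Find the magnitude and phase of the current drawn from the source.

Step 1 — Angular frequency: ω = 2π·f = 2π·50 = 314.2 rad/s.
Step 2 — Component impedances:
  R: Z = R = 2010 Ω
  L: Z = jωL = j·314.2·0.005 = 0 + j1.571 Ω
  C: Z = 1/(jωC) = -j/(ω·C) = 0 - j400.4 Ω
Step 3 — Series combination: Z_total = R + L + C = 2010 - j398.8 Ω = 2049∠-11.2° Ω.
Step 4 — Source phasor: V = 164∠-74.5° V = 43.83 - j158 V.
Step 5 — Ohm's law: I = V / Z_total = (43.83 - j158) / (2010 - j398.8) = 0.03599 - j0.07148 A.
Step 6 — Convert to polar: |I| = 0.08003 A, ∠I = -63.3°.

I = 0.08003∠-63.3° A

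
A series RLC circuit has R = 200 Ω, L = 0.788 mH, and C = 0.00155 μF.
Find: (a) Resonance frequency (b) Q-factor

Step 1 — Resonance condition Im(Z)=0 gives ω₀ = 1/√(LC).
Step 2 — ω₀ = 1/√(0.000788·1.55e-09) = 9.048e+05 rad/s.
Step 3 — f₀ = ω₀/(2π) = 1.44e+05 Hz.
Step 4 — Series Q: Q = ω₀L/R = 9.048e+05·0.000788/200 = 3.565.

(a) f₀ = 1.44e+05 Hz  (b) Q = 3.565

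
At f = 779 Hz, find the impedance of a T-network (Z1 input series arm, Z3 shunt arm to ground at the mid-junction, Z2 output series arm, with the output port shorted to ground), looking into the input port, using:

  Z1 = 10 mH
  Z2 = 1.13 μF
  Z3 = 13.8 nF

Step 1 — Angular frequency: ω = 2π·f = 2π·779 = 4895 rad/s.
Step 2 — Component impedances:
  Z1: Z = jωL = j·4895·0.01 = 0 + j48.95 Ω
  Z2: Z = 1/(jωC) = -j/(ω·C) = 0 - j180.8 Ω
  Z3: Z = 1/(jωC) = -j/(ω·C) = 0 - j1.48e+04 Ω
Step 3 — With the output port shorted to ground, the output series arm Z2 runs from the junction to ground; the shunt arm Z3 also runs from the junction to ground. They appear in parallel: Z3 || Z2 = 0 - j178.6 Ω.
Step 4 — Series with input arm Z1: Z_in = Z1 + (Z3 || Z2) = 0 - j129.7 Ω = 129.7∠-90.0° Ω.

Z = 0 - j129.7 Ω = 129.7∠-90.0° Ω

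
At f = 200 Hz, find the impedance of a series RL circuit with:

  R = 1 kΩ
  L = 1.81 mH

Step 1 — Angular frequency: ω = 2π·f = 2π·200 = 1257 rad/s.
Step 2 — Component impedances:
  R: Z = R = 1000 Ω
  L: Z = jωL = j·1257·0.00181 = 0 + j2.275 Ω
Step 3 — Series combination: Z_total = R + L = 1000 + j2.275 Ω = 1000∠0.1° Ω.

Z = 1000 + j2.275 Ω = 1000∠0.1° Ω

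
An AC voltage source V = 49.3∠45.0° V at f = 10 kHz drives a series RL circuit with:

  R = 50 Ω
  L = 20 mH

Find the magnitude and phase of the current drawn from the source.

Step 1 — Angular frequency: ω = 2π·f = 2π·1e+04 = 6.283e+04 rad/s.
Step 2 — Component impedances:
  R: Z = R = 50 Ω
  L: Z = jωL = j·6.283e+04·0.02 = 0 + j1257 Ω
Step 3 — Series combination: Z_total = R + L = 50 + j1257 Ω = 1258∠87.7° Ω.
Step 4 — Source phasor: V = 49.3∠45.0° V = 34.86 + j34.86 V.
Step 5 — Ohm's law: I = V / Z_total = (34.86 + j34.86) / (50 + j1257) = 0.0288 - j0.0266 A.
Step 6 — Convert to polar: |I| = 0.0392 A, ∠I = -42.7°.

I = 0.0392∠-42.7° A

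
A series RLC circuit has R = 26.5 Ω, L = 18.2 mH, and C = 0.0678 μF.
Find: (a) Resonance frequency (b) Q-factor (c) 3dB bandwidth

Step 1 — Resonance condition Im(Z)=0 gives ω₀ = 1/√(LC).
Step 2 — ω₀ = 1/√(0.0182·6.78e-08) = 2.847e+04 rad/s.
Step 3 — f₀ = ω₀/(2π) = 4531 Hz.
Step 4 — Series Q: Q = ω₀L/R = 2.847e+04·0.0182/26.5 = 19.55.
Step 5 — 3dB bandwidth: Δω = ω₀/Q = 1456 rad/s; BW = Δω/(2π) = 231.7 Hz.

(a) f₀ = 4531 Hz  (b) Q = 19.55  (c) BW = 231.7 Hz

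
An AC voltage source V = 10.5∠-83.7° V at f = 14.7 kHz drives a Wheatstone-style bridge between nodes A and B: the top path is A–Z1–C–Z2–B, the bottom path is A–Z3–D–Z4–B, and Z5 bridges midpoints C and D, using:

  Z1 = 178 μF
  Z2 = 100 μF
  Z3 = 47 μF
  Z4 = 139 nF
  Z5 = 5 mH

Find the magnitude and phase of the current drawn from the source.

Step 1 — Angular frequency: ω = 2π·f = 2π·1.47e+04 = 9.236e+04 rad/s.
Step 2 — Component impedances:
  Z1: Z = 1/(jωC) = -j/(ω·C) = 0 - j0.06083 Ω
  Z2: Z = 1/(jωC) = -j/(ω·C) = 0 - j0.1083 Ω
  Z3: Z = 1/(jωC) = -j/(ω·C) = 0 - j0.2304 Ω
  Z4: Z = 1/(jωC) = -j/(ω·C) = 0 - j77.89 Ω
  Z5: Z = jωL = j·9.236e+04·0.005 = 0 + j461.8 Ω
Step 3 — Bridge requires nodal analysis (the Z5 bridge couples midpoints C and D, so the two paths cannot be reduced to a simple series/parallel combination). Setting node B to ground and injecting 1 A at node A, the 3-node admittance system at A, C, D solves to V_A = Z_AB = 0 - j0.1687 Ω = 0.1687∠-90.0° Ω.
Step 4 — Source phasor: V = 10.5∠-83.7° V = 1.152 - j10.44 V.
Step 5 — Ohm's law: I = V / Z_total = (1.152 - j10.44) / (0 - j0.1687) = 61.85 + j6.828 A.
Step 6 — Convert to polar: |I| = 62.23 A, ∠I = 6.3°.

I = 62.23∠6.3° A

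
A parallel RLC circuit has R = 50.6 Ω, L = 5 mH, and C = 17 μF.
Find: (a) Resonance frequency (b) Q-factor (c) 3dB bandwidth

Step 1 — Resonance: ω₀ = 1/√(LC) = 1/√(0.005·1.7e-05) = 3430 rad/s.
Step 2 — f₀ = ω₀/(2π) = 545.9 Hz.
Step 3 — Parallel Q: Q = R/(ω₀L) = 50.6/(3430·0.005) = 2.95.
Step 4 — Bandwidth: Δω = ω₀/Q = 1163 rad/s; BW = Δω/(2π) = 185 Hz.

(a) f₀ = 545.9 Hz  (b) Q = 2.95  (c) BW = 185 Hz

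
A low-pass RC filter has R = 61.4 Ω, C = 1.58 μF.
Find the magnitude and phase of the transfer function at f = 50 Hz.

Step 1 — Angular frequency: ω = 2π·50 = 314.2 rad/s.
Step 2 — Transfer function: H(jω) = 1/(1 + jωRC).
Step 3 — Denominator: 1 + jωRC = 1 + j·314.2·61.4·1.58e-06 = 1 + j0.03048.
Step 4 — H = 0.9991 - j0.03045.
Step 5 — Magnitude: |H| = 0.9995 (-0.0 dB); phase: φ = -1.7°.

|H| = 0.9995 (-0.0 dB), φ = -1.7°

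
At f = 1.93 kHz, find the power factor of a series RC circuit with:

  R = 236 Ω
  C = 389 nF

Step 1 — Angular frequency: ω = 2π·f = 2π·1930 = 1.213e+04 rad/s.
Step 2 — Component impedances:
  R: Z = R = 236 Ω
  C: Z = 1/(jωC) = -j/(ω·C) = 0 - j212 Ω
Step 3 — Series combination: Z_total = R + C = 236 - j212 Ω = 317.2∠-41.9° Ω.
Step 4 — Power factor: PF = cos(φ) = Re(Z)/|Z| = 236/317.23 = 0.7439.
Step 5 — Type: Im(Z) = -212 ⇒ leading (phase φ = -41.9°).

PF = 0.7439 (leading, φ = -41.9°)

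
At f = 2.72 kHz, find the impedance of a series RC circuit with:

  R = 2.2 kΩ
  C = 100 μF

Step 1 — Angular frequency: ω = 2π·f = 2π·2720 = 1.709e+04 rad/s.
Step 2 — Component impedances:
  R: Z = R = 2200 Ω
  C: Z = 1/(jωC) = -j/(ω·C) = 0 - j0.5851 Ω
Step 3 — Series combination: Z_total = R + C = 2200 - j0.5851 Ω = 2200∠-0.0° Ω.

Z = 2200 - j0.5851 Ω = 2200∠-0.0° Ω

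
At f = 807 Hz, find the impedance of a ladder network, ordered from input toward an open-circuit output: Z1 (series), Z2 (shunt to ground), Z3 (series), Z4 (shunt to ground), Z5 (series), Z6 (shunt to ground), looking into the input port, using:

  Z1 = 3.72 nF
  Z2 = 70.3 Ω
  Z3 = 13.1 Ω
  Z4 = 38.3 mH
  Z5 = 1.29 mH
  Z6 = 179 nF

Step 1 — Angular frequency: ω = 2π·f = 2π·807 = 5071 rad/s.
Step 2 — Component impedances:
  Z1: Z = 1/(jωC) = -j/(ω·C) = 0 - j5.302e+04 Ω
  Z2: Z = R = 70.3 Ω
  Z3: Z = R = 13.1 Ω
  Z4: Z = jωL = j·5071·0.0383 = 0 + j194.2 Ω
  Z5: Z = jωL = j·5071·0.00129 = 0 + j6.541 Ω
  Z6: Z = 1/(jωC) = -j/(ω·C) = 0 - j1102 Ω
Step 3 — Ladder network (open output): work backward from the far end, alternating series and parallel combinations. Z_in = 63.72 - j5.3e+04 Ω = 5.3e+04∠-89.9° Ω.

Z = 63.72 - j5.3e+04 Ω = 5.3e+04∠-89.9° Ω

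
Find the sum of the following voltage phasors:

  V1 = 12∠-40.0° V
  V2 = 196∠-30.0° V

Step 1 — Convert each phasor to rectangular form:
  V1 = 12·(cos(-40.0°) + j·sin(-40.0°)) = 9.193 - j7.713 V
  V2 = 196·(cos(-30.0°) + j·sin(-30.0°)) = 169.7 - j98 V
Step 2 — Sum components: V_total = 178.9 - j105.7 V.
Step 3 — Convert to polar: |V_total| = 207.8 V, ∠V_total = -30.6°.

V_total = 207.8∠-30.6° V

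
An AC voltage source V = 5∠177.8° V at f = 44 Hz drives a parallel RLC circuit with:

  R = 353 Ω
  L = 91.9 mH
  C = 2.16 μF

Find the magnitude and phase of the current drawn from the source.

Step 1 — Angular frequency: ω = 2π·f = 2π·44 = 276.5 rad/s.
Step 2 — Component impedances:
  R: Z = R = 353 Ω
  L: Z = jωL = j·276.5·0.0919 = 0 + j25.41 Ω
  C: Z = 1/(jωC) = -j/(ω·C) = 0 - j1675 Ω
Step 3 — Parallel combination: 1/Z_total = 1/R + 1/L + 1/C; Z_total = 1.875 + j25.66 Ω = 25.73∠85.8° Ω.
Step 4 — Source phasor: V = 5∠177.8° V = -4.996 + j0.1919 V.
Step 5 — Ohm's law: I = V / Z_total = (-4.996 + j0.1919) / (1.875 + j25.66) = -0.006714 + j0.1942 A.
Step 6 — Convert to polar: |I| = 0.1943 A, ∠I = 92.0°.

I = 0.1943∠92.0° A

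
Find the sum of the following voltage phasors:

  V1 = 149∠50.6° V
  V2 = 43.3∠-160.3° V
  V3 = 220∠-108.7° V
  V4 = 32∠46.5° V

Step 1 — Convert each phasor to rectangular form:
  V1 = 149·(cos(50.6°) + j·sin(50.6°)) = 94.57 + j115.1 V
  V2 = 43.3·(cos(-160.3°) + j·sin(-160.3°)) = -40.77 - j14.6 V
  V3 = 220·(cos(-108.7°) + j·sin(-108.7°)) = -70.53 - j208.4 V
  V4 = 32·(cos(46.5°) + j·sin(46.5°)) = 22.03 + j23.21 V
Step 2 — Sum components: V_total = 5.302 - j84.63 V.
Step 3 — Convert to polar: |V_total| = 84.8 V, ∠V_total = -86.4°.

V_total = 84.8∠-86.4° V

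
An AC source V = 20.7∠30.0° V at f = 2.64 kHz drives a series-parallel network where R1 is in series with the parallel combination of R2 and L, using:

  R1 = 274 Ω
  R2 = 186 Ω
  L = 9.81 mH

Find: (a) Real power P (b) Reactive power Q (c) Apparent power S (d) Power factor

Step 1 — Angular frequency: ω = 2π·f = 2π·2640 = 1.659e+04 rad/s.
Step 2 — Component impedances:
  R1: Z = R = 274 Ω
  R2: Z = R = 186 Ω
  L: Z = jωL = j·1.659e+04·0.00981 = 0 + j162.7 Ω
Step 3 — Parallel branch: R2 || L = 1/(1/R2 + 1/L) = 80.64 + j92.18 Ω.
Step 4 — Series with R1: Z_total = R1 + (R2 || L) = 354.6 + j92.18 Ω = 366.4∠14.6° Ω.
Step 5 — Source phasor: V = 20.7∠30.0° V = 17.93 + j10.35 V.
Step 6 — Current: I = V / Z = 0.05446 + j0.01503 A = 0.05649∠15.4° A.
Step 7 — Complex power: S = V·I* = 1.132 + j0.2942 VA.
Step 8 — Real power: P = Re(S) = 1.132 W.
Step 9 — Reactive power: Q = Im(S) = 0.2942 VAR.
Step 10 — Apparent power: |S| = 1.169 VA.
Step 11 — Power factor: PF = P/|S| = 0.9678 (lagging).

(a) P = 1.132 W  (b) Q = 0.2942 VAR  (c) S = 1.169 VA  (d) PF = 0.9678 (lagging)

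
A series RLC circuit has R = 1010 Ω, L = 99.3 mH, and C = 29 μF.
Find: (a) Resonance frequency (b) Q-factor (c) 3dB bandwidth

Step 1 — Resonance: ω₀ = 1/√(LC) = 1/√(0.0993·2.9e-05) = 589.3 rad/s.
Step 2 — f₀ = ω₀/(2π) = 93.79 Hz.
Step 3 — Series Q: Q = ω₀L/R = 589.3·0.0993/1010 = 0.05794.
Step 4 — Bandwidth: Δω = ω₀/Q = 1.017e+04 rad/s; BW = Δω/(2π) = 1619 Hz.

(a) f₀ = 93.79 Hz  (b) Q = 0.05794  (c) BW = 1619 Hz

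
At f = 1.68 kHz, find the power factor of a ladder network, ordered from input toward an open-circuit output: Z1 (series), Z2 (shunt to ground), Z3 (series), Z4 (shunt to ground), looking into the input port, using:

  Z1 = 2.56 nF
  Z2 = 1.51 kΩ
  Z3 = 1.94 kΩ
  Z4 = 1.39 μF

Step 1 — Angular frequency: ω = 2π·f = 2π·1680 = 1.056e+04 rad/s.
Step 2 — Component impedances:
  Z1: Z = 1/(jωC) = -j/(ω·C) = 0 - j3.701e+04 Ω
  Z2: Z = R = 1510 Ω
  Z3: Z = R = 1940 Ω
  Z4: Z = 1/(jωC) = -j/(ω·C) = 0 - j68.15 Ω
Step 3 — Ladder network (open output): work backward from the far end, alternating series and parallel combinations. Z_in = 849.4 - j3.702e+04 Ω = 3.703e+04∠-88.7° Ω.
Step 4 — Power factor: PF = cos(φ) = Re(Z)/|Z| = 849.4/3.703e+04 = 0.02294.
Step 5 — Type: Im(Z) = -3.702e+04 ⇒ leading (phase φ = -88.7°).

PF = 0.02294 (leading, φ = -88.7°)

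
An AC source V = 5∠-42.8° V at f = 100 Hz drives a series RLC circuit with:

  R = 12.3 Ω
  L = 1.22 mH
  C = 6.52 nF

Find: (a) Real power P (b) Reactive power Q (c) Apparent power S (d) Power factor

Step 1 — Angular frequency: ω = 2π·f = 2π·100 = 628.3 rad/s.
Step 2 — Component impedances:
  R: Z = R = 12.3 Ω
  L: Z = jωL = j·628.3·0.00122 = 0 + j0.7665 Ω
  C: Z = 1/(jωC) = -j/(ω·C) = 0 - j2.441e+05 Ω
Step 3 — Series combination: Z_total = R + L + C = 12.3 - j2.441e+05 Ω = 2.441e+05∠-90.0° Ω.
Step 4 — Source phasor: V = 5∠-42.8° V = 3.669 - j3.397 V.
Step 5 — Current: I = V / Z = 1.392e-05 + j1.503e-05 A = 2.048e-05∠47.2° A.
Step 6 — Complex power: S = V·I* = 5.161e-09 - j0.0001024 VA.
Step 7 — Real power: P = Re(S) = 5.161e-09 W.
Step 8 — Reactive power: Q = Im(S) = -0.0001024 VAR.
Step 9 — Apparent power: |S| = 0.0001024 VA.
Step 10 — Power factor: PF = P/|S| = 5.039e-05 (leading).

(a) P = 5.161e-09 W  (b) Q = -0.0001024 VAR  (c) S = 0.0001024 VA  (d) PF = 5.039e-05 (leading)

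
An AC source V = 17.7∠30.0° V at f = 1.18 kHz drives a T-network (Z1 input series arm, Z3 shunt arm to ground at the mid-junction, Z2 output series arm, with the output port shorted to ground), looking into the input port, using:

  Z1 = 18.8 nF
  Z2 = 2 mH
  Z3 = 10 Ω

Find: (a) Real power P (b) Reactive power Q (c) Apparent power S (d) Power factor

Step 1 — Angular frequency: ω = 2π·f = 2π·1180 = 7414 rad/s.
Step 2 — Component impedances:
  Z1: Z = 1/(jωC) = -j/(ω·C) = 0 - j7174 Ω
  Z2: Z = jωL = j·7414·0.002 = 0 + j14.83 Ω
  Z3: Z = R = 10 Ω
Step 3 — With the output port shorted to ground, the output series arm Z2 runs from the junction to ground; the shunt arm Z3 also runs from the junction to ground. They appear in parallel: Z3 || Z2 = 6.874 + j4.636 Ω.
Step 4 — Series with input arm Z1: Z_in = Z1 + (Z3 || Z2) = 6.874 - j7170 Ω = 7170∠-89.9° Ω.
Step 5 — Source phasor: V = 17.7∠30.0° V = 15.33 + j8.85 V.
Step 6 — Current: I = V / Z = -0.001232 + j0.002139 A = 0.002469∠119.9° A.
Step 7 — Complex power: S = V·I* = 4.189e-05 - j0.0437 VA.
Step 8 — Real power: P = Re(S) = 4.189e-05 W.
Step 9 — Reactive power: Q = Im(S) = -0.0437 VAR.
Step 10 — Apparent power: |S| = 0.0437 VA.
Step 11 — Power factor: PF = P/|S| = 0.0009587 (leading).

(a) P = 4.189e-05 W  (b) Q = -0.0437 VAR  (c) S = 0.0437 VA  (d) PF = 0.0009587 (leading)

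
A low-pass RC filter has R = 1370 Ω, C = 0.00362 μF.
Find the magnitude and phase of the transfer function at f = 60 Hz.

Step 1 — Angular frequency: ω = 2π·60 = 377 rad/s.
Step 2 — Transfer function: H(jω) = 1/(1 + jωRC).
Step 3 — Denominator: 1 + jωRC = 1 + j·377·1370·3.62e-09 = 1 + j0.00187.
Step 4 — H = 1 - j0.00187.
Step 5 — Magnitude: |H| = 1 (-0.0 dB); phase: φ = -0.1°.

|H| = 1 (-0.0 dB), φ = -0.1°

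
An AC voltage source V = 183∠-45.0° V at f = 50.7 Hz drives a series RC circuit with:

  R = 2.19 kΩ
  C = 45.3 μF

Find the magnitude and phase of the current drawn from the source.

Step 1 — Angular frequency: ω = 2π·f = 2π·50.7 = 318.6 rad/s.
Step 2 — Component impedances:
  R: Z = R = 2190 Ω
  C: Z = 1/(jωC) = -j/(ω·C) = 0 - j69.3 Ω
Step 3 — Series combination: Z_total = R + C = 2190 - j69.3 Ω = 2191∠-1.8° Ω.
Step 4 — Source phasor: V = 183∠-45.0° V = 129.4 - j129.4 V.
Step 5 — Ohm's law: I = V / Z_total = (129.4 - j129.4) / (2190 - j69.3) = 0.0609 - j0.05716 A.
Step 6 — Convert to polar: |I| = 0.08352 A, ∠I = -43.2°.

I = 0.08352∠-43.2° A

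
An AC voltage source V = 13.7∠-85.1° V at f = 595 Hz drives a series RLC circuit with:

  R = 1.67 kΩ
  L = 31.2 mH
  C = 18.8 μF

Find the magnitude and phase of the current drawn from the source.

Step 1 — Angular frequency: ω = 2π·f = 2π·595 = 3738 rad/s.
Step 2 — Component impedances:
  R: Z = R = 1670 Ω
  L: Z = jωL = j·3738·0.0312 = 0 + j116.6 Ω
  C: Z = 1/(jωC) = -j/(ω·C) = 0 - j14.23 Ω
Step 3 — Series combination: Z_total = R + L + C = 1670 + j102.4 Ω = 1673∠3.5° Ω.
Step 4 — Source phasor: V = 13.7∠-85.1° V = 1.17 - j13.65 V.
Step 5 — Ohm's law: I = V / Z_total = (1.17 - j13.65) / (1670 + j102.4) = 0.0001987 - j0.008186 A.
Step 6 — Convert to polar: |I| = 0.008188 A, ∠I = -88.6°.

I = 0.008188∠-88.6° A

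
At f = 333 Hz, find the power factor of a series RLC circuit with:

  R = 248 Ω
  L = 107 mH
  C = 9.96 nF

Step 1 — Angular frequency: ω = 2π·f = 2π·333 = 2092 rad/s.
Step 2 — Component impedances:
  R: Z = R = 248 Ω
  L: Z = jωL = j·2092·0.107 = 0 + j223.9 Ω
  C: Z = 1/(jωC) = -j/(ω·C) = 0 - j4.799e+04 Ω
Step 3 — Series combination: Z_total = R + L + C = 248 - j4.776e+04 Ω = 4.776e+04∠-89.7° Ω.
Step 4 — Power factor: PF = cos(φ) = Re(Z)/|Z| = 248/47763 = 0.005192.
Step 5 — Type: Im(Z) = -4.776e+04 ⇒ leading (phase φ = -89.7°).

PF = 0.005192 (leading, φ = -89.7°)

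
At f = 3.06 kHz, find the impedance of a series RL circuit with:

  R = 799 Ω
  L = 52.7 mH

Step 1 — Angular frequency: ω = 2π·f = 2π·3060 = 1.923e+04 rad/s.
Step 2 — Component impedances:
  R: Z = R = 799 Ω
  L: Z = jωL = j·1.923e+04·0.0527 = 0 + j1013 Ω
Step 3 — Series combination: Z_total = R + L = 799 + j1013 Ω = 1290∠51.7° Ω.

Z = 799 + j1013 Ω = 1290∠51.7° Ω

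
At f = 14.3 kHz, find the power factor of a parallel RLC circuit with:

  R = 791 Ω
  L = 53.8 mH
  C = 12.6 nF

Step 1 — Angular frequency: ω = 2π·f = 2π·1.43e+04 = 8.985e+04 rad/s.
Step 2 — Component impedances:
  R: Z = R = 791 Ω
  L: Z = jωL = j·8.985e+04·0.0538 = 0 + j4834 Ω
  C: Z = 1/(jωC) = -j/(ω·C) = 0 - j883.3 Ω
Step 3 — Parallel combination: 1/Z_total = 1/R + 1/L + 1/C; Z_total = 515.1 - j377 Ω = 638.3∠-36.2° Ω.
Step 4 — Power factor: PF = cos(φ) = Re(Z)/|Z| = 515.1/638.3 = 0.807.
Step 5 — Type: Im(Z) = -377 ⇒ leading (phase φ = -36.2°).

PF = 0.807 (leading, φ = -36.2°)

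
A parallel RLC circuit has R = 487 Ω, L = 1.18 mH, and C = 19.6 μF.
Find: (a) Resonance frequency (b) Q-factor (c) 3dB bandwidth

Step 1 — Resonance: ω₀ = 1/√(LC) = 1/√(0.00118·1.96e-05) = 6576 rad/s.
Step 2 — f₀ = ω₀/(2π) = 1047 Hz.
Step 3 — Parallel Q: Q = R/(ω₀L) = 487/(6576·0.00118) = 62.76.
Step 4 — Bandwidth: Δω = ω₀/Q = 104.8 rad/s; BW = Δω/(2π) = 16.67 Hz.

(a) f₀ = 1047 Hz  (b) Q = 62.76  (c) BW = 16.67 Hz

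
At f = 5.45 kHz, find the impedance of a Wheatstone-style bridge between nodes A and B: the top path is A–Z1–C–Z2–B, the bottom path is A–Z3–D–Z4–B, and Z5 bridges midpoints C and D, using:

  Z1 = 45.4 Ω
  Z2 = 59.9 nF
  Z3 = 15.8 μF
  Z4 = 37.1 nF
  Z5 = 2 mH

Step 1 — Angular frequency: ω = 2π·f = 2π·5450 = 3.424e+04 rad/s.
Step 2 — Component impedances:
  Z1: Z = R = 45.4 Ω
  Z2: Z = 1/(jωC) = -j/(ω·C) = 0 - j487.5 Ω
  Z3: Z = 1/(jωC) = -j/(ω·C) = 0 - j1.848 Ω
  Z4: Z = 1/(jωC) = -j/(ω·C) = 0 - j787.1 Ω
  Z5: Z = jωL = j·3.424e+04·0.002 = 0 + j68.49 Ω
Step 3 — Bridge requires nodal analysis (the Z5 bridge couples midpoints C and D, so the two paths cannot be reduced to a simple series/parallel combination). Setting node B to ground and injecting 1 A at node A, the 3-node admittance system at A, C, D solves to V_A = Z_AB = 11.85 - j293.7 Ω = 293.9∠-87.7° Ω.

Z = 11.85 - j293.7 Ω = 293.9∠-87.7° Ω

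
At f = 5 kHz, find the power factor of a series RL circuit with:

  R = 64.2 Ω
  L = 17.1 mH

Step 1 — Angular frequency: ω = 2π·f = 2π·5000 = 3.142e+04 rad/s.
Step 2 — Component impedances:
  R: Z = R = 64.2 Ω
  L: Z = jωL = j·3.142e+04·0.0171 = 0 + j537.2 Ω
Step 3 — Series combination: Z_total = R + L = 64.2 + j537.2 Ω = 541∠83.2° Ω.
Step 4 — Power factor: PF = cos(φ) = Re(Z)/|Z| = 64.2/541 = 0.1187.
Step 5 — Type: Im(Z) = 537.2 ⇒ lagging (phase φ = 83.2°).

PF = 0.1187 (lagging, φ = 83.2°)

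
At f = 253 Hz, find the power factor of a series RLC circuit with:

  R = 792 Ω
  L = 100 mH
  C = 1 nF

Step 1 — Angular frequency: ω = 2π·f = 2π·253 = 1590 rad/s.
Step 2 — Component impedances:
  R: Z = R = 792 Ω
  L: Z = jωL = j·1590·0.1 = 0 + j159 Ω
  C: Z = 1/(jωC) = -j/(ω·C) = 0 - j6.291e+05 Ω
Step 3 — Series combination: Z_total = R + L + C = 792 - j6.289e+05 Ω = 6.289e+05∠-89.9° Ω.
Step 4 — Power factor: PF = cos(φ) = Re(Z)/|Z| = 792/6.289e+05 = 0.001259.
Step 5 — Type: Im(Z) = -6.289e+05 ⇒ leading (phase φ = -89.9°).

PF = 0.001259 (leading, φ = -89.9°)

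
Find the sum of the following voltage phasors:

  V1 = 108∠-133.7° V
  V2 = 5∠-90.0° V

Step 1 — Convert each phasor to rectangular form:
  V1 = 108·(cos(-133.7°) + j·sin(-133.7°)) = -74.62 - j78.08 V
  V2 = 5·(cos(-90.0°) + j·sin(-90.0°)) = 0 - j5 V
Step 2 — Sum components: V_total = -74.62 - j83.08 V.
Step 3 — Convert to polar: |V_total| = 111.7 V, ∠V_total = -131.9°.

V_total = 111.7∠-131.9° V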